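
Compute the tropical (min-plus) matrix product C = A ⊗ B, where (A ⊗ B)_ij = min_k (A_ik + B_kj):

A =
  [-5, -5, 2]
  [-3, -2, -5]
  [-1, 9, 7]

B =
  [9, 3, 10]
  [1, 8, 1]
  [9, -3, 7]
A ⊗ B =
  [-4, -2, -4]
  [-1, -8, -1]
  [8, 2, 9]

Apply the min-plus product entry-by-entry:
  C[0][0] = min over k of (A[0][0] + B[0][0] = -5 + 9 = 4, A[0][1] + B[1][0] = -5 + 1 = -4, A[0][2] + B[2][0] = 2 + 9 = 11) = -4 (attained at k = 1)
  C[0][1] = min over k of (A[0][0] + B[0][1] = -5 + 3 = -2, A[0][1] + B[1][1] = -5 + 8 = 3, A[0][2] + B[2][1] = 2 + -3 = -1) = -2 (attained at k = 0)
  C[0][2] = min over k of (A[0][0] + B[0][2] = -5 + 10 = 5, A[0][1] + B[1][2] = -5 + 1 = -4, A[0][2] + B[2][2] = 2 + 7 = 9) = -4 (attained at k = 1)
  C[1][0] = min over k of (A[1][0] + B[0][0] = -3 + 9 = 6, A[1][1] + B[1][0] = -2 + 1 = -1, A[1][2] + B[2][0] = -5 + 9 = 4) = -1 (attained at k = 1)
  C[1][1] = min over k of (A[1][0] + B[0][1] = -3 + 3 = 0, A[1][1] + B[1][1] = -2 + 8 = 6, A[1][2] + B[2][1] = -5 + -3 = -8) = -8 (attained at k = 2)
  C[1][2] = min over k of (A[1][0] + B[0][2] = -3 + 10 = 7, A[1][1] + B[1][2] = -2 + 1 = -1, A[1][2] + B[2][2] = -5 + 7 = 2) = -1 (attained at k = 1)
  C[2][0] = min over k of (A[2][0] + B[0][0] = -1 + 9 = 8, A[2][1] + B[1][0] = 9 + 1 = 10, A[2][2] + B[2][0] = 7 + 9 = 16) = 8 (attained at k = 0)
  C[2][1] = min over k of (A[2][0] + B[0][1] = -1 + 3 = 2, A[2][1] + B[1][1] = 9 + 8 = 17, A[2][2] + B[2][1] = 7 + -3 = 4) = 2 (attained at k = 0)
  C[2][2] = min over k of (A[2][0] + B[0][2] = -1 + 10 = 9, A[2][1] + B[1][2] = 9 + 1 = 10, A[2][2] + B[2][2] = 7 + 7 = 14) = 9 (attained at k = 0)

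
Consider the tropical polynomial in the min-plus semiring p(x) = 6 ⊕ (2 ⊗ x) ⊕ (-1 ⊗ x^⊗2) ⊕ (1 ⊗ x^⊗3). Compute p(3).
p(3) = 5

A tropical monomial a ⊗ x^⊗i evaluates to a + i · x. Evaluating each term at x = 3:
  Term 0 contributes 6 + 0 · 3 = 6
  Term 1 contributes 2 + 1 · 3 = 5
  Term 2 contributes -1 + 2 · 3 = 5
  Term 3 contributes 1 + 3 · 3 = 10
p(3) = ⊕ of these = min[6, 5, 5, 10] = 5.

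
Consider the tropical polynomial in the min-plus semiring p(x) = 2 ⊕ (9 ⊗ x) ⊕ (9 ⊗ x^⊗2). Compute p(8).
p(8) = 2

A tropical monomial a ⊗ x^⊗i evaluates to a + i · x. Evaluating each term at x = 8:
  Term 0 contributes 2 + 0 · 8 = 2
  Term 1 contributes 9 + 1 · 8 = 17
  Term 2 contributes 9 + 2 · 8 = 25
p(8) = ⊕ of these = min[2, 17, 25] = 2.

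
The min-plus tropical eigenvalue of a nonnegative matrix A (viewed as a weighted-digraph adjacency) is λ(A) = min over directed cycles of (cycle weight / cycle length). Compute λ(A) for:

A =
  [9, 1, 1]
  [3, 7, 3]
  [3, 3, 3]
λ(A) = 2

Enumerate directed cycles and compute their means (weight / length). Sample:
  cycle 0 → 0: weight = 9, length = 1, mean = 9/1 ≈ 9.000
  cycle 1 → 1: weight = 7, length = 1, mean = 7/1 ≈ 7.000
  cycle 2 → 2: weight = 3, length = 1, mean = 3/1 ≈ 3.000
  cycle 0 → 1 → 0: weight = 4, length = 2, mean = 4/2 ≈ 2.000
  cycle 0 → 2 → 0: weight = 4, length = 2, mean = 4/2 ≈ 2.000
  cycle 1 → 0 → 1: weight = 4, length = 2, mean = 4/2 ≈ 2.000
Minimum mean = 2.000, attained e.g. along the cycle 0 → 1 → 0 with weight 4 and length 2. So λ(A) = 4/2 = 2.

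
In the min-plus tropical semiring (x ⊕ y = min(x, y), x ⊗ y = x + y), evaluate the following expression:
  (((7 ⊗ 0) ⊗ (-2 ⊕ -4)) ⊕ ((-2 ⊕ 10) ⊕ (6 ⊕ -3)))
(((7 ⊗ 0) ⊗ (-2 ⊕ -4)) ⊕ ((-2 ⊕ 10) ⊕ (6 ⊕ -3))) = -3

Expand innermost to outermost. Recall ⊕ takes the minimum of its arguments and ⊗ takes their sum. Working out the expression (((7 ⊗ 0) ⊗ (-2 ⊕ -4)) ⊕ ((-2 ⊕ 10) ⊕ (6 ⊕ -3))) gives -3.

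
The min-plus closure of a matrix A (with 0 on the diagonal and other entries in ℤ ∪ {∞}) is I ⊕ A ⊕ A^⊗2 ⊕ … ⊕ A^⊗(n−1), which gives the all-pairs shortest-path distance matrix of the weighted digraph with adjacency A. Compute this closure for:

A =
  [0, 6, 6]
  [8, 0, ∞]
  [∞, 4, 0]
Closure =
  [0, 6, 6]
  [8, 0, 14]
  [12, 4, 0]

This is the Floyd-Warshall all-pairs shortest-path computation. For each intermediate vertex k = 0, 1, …, 2, update dist[i][j] ← min(dist[i][j], dist[i][k] + dist[k][j]). The final matrix gives, for each (i, j), the minimum total weight of any directed path from i to j (possibly empty when i = j).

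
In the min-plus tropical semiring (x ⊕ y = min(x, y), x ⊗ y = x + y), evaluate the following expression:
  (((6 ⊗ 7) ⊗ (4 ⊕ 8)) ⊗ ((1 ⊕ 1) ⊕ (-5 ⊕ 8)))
(((6 ⊗ 7) ⊗ (4 ⊕ 8)) ⊗ ((1 ⊕ 1) ⊕ (-5 ⊕ 8))) = 12

Expand innermost to outermost. Recall ⊕ takes the minimum of its arguments and ⊗ takes their sum. Working out the expression (((6 ⊗ 7) ⊗ (4 ⊕ 8)) ⊗ ((1 ⊕ 1) ⊕ (-5 ⊕ 8))) gives 12.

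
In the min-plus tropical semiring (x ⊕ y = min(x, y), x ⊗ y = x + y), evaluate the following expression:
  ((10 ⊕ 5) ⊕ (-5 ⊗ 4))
((10 ⊕ 5) ⊕ (-5 ⊗ 4)) = -1

Expand innermost to outermost. Recall ⊕ takes the minimum of its arguments and ⊗ takes their sum. Working out the expression ((10 ⊕ 5) ⊕ (-5 ⊗ 4)) gives -1.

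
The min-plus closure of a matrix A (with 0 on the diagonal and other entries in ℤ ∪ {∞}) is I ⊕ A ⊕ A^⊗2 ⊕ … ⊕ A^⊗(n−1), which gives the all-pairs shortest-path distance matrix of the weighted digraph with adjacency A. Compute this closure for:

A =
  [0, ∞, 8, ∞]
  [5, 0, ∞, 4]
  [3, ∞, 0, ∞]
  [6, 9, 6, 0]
Closure =
  [0, ∞, 8, ∞]
  [5, 0, 10, 4]
  [3, ∞, 0, ∞]
  [6, 9, 6, 0]

This is the Floyd-Warshall all-pairs shortest-path computation. For each intermediate vertex k = 0, 1, …, 3, update dist[i][j] ← min(dist[i][j], dist[i][k] + dist[k][j]). The final matrix gives, for each (i, j), the minimum total weight of any directed path from i to j (possibly empty when i = j).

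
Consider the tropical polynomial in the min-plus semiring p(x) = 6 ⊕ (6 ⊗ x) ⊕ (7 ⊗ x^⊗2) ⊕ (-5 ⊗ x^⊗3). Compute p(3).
p(3) = 4

A tropical monomial a ⊗ x^⊗i evaluates to a + i · x. Evaluating each term at x = 3:
  Term 0 contributes 6 + 0 · 3 = 6
  Term 1 contributes 6 + 1 · 3 = 9
  Term 2 contributes 7 + 2 · 3 = 13
  Term 3 contributes -5 + 3 · 3 = 4
p(3) = ⊕ of these = min[6, 9, 13, 4] = 4.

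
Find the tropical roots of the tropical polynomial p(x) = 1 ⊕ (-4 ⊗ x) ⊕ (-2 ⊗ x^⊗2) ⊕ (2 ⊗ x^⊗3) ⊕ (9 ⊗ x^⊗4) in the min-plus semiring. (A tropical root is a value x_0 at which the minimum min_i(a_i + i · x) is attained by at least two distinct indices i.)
Roots: {-7, -4, -2, 5}

Each tropical root is a break point of the lower envelope of the lines y = a_i + i · x (there are 5 lines, with slopes 0, 1, ..., 4). Only the lines that attain the minimum somewhere contribute to roots; other lines are dominated. Here the surviving (envelope) indices are i = 4, i = 3, i = 2, i = 1, i = 0.
Intersections between consecutive envelope lines give the roots: for adjacent envelope indices i < j the intersection is x = (a_i − a_j) / (j − i). Reading off the sorted break points: {-7, -4, -2, 5}.
Verification: at each break x_0, at least two indices attain the minimum of min_i(a_i + i · x_0).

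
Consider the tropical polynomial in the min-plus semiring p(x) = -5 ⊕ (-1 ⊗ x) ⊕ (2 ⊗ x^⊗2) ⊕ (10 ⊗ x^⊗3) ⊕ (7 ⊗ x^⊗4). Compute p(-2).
p(-2) = -5

A tropical monomial a ⊗ x^⊗i evaluates to a + i · x. Evaluating each term at x = -2:
  Term 0 contributes -5 + 0 · -2 = -5
  Term 1 contributes -1 + 1 · -2 = -3
  Term 2 contributes 2 + 2 · -2 = -2
  Term 3 contributes 10 + 3 · -2 = 4
  Term 4 contributes 7 + 4 · -2 = -1
p(-2) = ⊕ of these = min[-5, -3, -2, 4, -1] = -5.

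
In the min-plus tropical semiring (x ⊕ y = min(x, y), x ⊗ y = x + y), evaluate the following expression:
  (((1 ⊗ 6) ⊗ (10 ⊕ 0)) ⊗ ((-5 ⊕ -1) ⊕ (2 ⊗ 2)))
(((1 ⊗ 6) ⊗ (10 ⊕ 0)) ⊗ ((-5 ⊕ -1) ⊕ (2 ⊗ 2))) = 2

Expand innermost to outermost. Recall ⊕ takes the minimum of its arguments and ⊗ takes their sum. Working out the expression (((1 ⊗ 6) ⊗ (10 ⊕ 0)) ⊗ ((-5 ⊕ -1) ⊕ (2 ⊗ 2))) gives 2.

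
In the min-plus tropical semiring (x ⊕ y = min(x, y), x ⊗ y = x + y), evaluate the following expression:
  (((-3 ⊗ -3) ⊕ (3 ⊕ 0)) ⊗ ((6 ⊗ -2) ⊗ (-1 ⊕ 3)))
(((-3 ⊗ -3) ⊕ (3 ⊕ 0)) ⊗ ((6 ⊗ -2) ⊗ (-1 ⊕ 3))) = -3

Expand innermost to outermost. Recall ⊕ takes the minimum of its arguments and ⊗ takes their sum. Working out the expression (((-3 ⊗ -3) ⊕ (3 ⊕ 0)) ⊗ ((6 ⊗ -2) ⊗ (-1 ⊕ 3))) gives -3.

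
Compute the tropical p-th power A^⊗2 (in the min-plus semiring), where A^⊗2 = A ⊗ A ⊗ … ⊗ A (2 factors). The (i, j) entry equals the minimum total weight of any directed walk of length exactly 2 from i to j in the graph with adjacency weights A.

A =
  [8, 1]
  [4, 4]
A^⊗2 =
  [5, 5]
  [8, 5]

Each entry (A^⊗2)_ij equals the minimum over all length-2 walks i = v_0 → v_1 → … → v_2 = j of Σ_t A[v_t][v_{t+1}]. For example, for (i, j) = (0, 1) we minimise over 2 possible intermediate vertex sequences; the minimum is 5, attained along the walk 0 → 1 → 1.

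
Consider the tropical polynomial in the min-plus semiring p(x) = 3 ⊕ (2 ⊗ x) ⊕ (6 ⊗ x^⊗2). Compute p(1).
p(1) = 3

A tropical monomial a ⊗ x^⊗i evaluates to a + i · x. Evaluating each term at x = 1:
  Term 0 contributes 3 + 0 · 1 = 3
  Term 1 contributes 2 + 1 · 1 = 3
  Term 2 contributes 6 + 2 · 1 = 8
p(1) = ⊕ of these = min[3, 3, 8] = 3.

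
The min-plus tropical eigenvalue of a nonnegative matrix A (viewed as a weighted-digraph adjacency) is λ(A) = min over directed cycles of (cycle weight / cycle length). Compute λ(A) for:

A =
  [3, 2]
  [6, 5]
λ(A) = 3

Enumerate directed cycles and compute their means (weight / length). Sample:
  cycle 0 → 0: weight = 3, length = 1, mean = 3/1 ≈ 3.000
  cycle 1 → 1: weight = 5, length = 1, mean = 5/1 ≈ 5.000
  cycle 0 → 1 → 0: weight = 8, length = 2, mean = 8/2 ≈ 4.000
  cycle 1 → 0 → 1: weight = 8, length = 2, mean = 8/2 ≈ 4.000
Minimum mean = 3.000, attained e.g. along the cycle 0 → 0 with weight 3 and length 1. So λ(A) = 3/1 = 3.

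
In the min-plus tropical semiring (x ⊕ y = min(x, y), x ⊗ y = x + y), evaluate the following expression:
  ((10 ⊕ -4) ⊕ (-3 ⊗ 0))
((10 ⊕ -4) ⊕ (-3 ⊗ 0)) = -4

Expand innermost to outermost. Recall ⊕ takes the minimum of its arguments and ⊗ takes their sum. Working out the expression ((10 ⊕ -4) ⊕ (-3 ⊗ 0)) gives -4.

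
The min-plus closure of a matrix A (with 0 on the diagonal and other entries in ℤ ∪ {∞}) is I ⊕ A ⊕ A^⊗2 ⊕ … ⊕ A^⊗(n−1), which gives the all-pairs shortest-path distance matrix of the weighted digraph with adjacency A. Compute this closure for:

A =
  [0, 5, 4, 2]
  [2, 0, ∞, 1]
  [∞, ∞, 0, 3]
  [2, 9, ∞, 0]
Closure =
  [0, 5, 4, 2]
  [2, 0, 6, 1]
  [5, 10, 0, 3]
  [2, 7, 6, 0]

This is the Floyd-Warshall all-pairs shortest-path computation. For each intermediate vertex k = 0, 1, …, 3, update dist[i][j] ← min(dist[i][j], dist[i][k] + dist[k][j]). The final matrix gives, for each (i, j), the minimum total weight of any directed path from i to j (possibly empty when i = j).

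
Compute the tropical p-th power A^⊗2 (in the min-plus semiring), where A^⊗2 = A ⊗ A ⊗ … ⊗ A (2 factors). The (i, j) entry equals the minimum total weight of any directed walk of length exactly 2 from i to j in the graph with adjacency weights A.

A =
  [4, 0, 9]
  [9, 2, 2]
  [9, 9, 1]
A^⊗2 =
  [8, 2, 2]
  [11, 4, 3]
  [10, 9, 2]

Each entry (A^⊗2)_ij equals the minimum over all length-2 walks i = v_0 → v_1 → … → v_2 = j of Σ_t A[v_t][v_{t+1}]. For example, for (i, j) = (0, 2) we minimise over 3 possible intermediate vertex sequences; the minimum is 2, attained along the walk 0 → 1 → 2.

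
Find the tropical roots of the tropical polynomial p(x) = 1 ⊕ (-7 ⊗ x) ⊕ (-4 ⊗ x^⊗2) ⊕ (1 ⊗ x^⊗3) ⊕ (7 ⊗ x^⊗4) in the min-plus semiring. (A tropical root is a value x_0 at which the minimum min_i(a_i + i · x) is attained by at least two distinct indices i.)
Roots: {-6, -5, -3, 8}

Each tropical root is a break point of the lower envelope of the lines y = a_i + i · x (there are 5 lines, with slopes 0, 1, ..., 4). Only the lines that attain the minimum somewhere contribute to roots; other lines are dominated. Here the surviving (envelope) indices are i = 4, i = 3, i = 2, i = 1, i = 0.
Intersections between consecutive envelope lines give the roots: for adjacent envelope indices i < j the intersection is x = (a_i − a_j) / (j − i). Reading off the sorted break points: {-6, -5, -3, 8}.
Verification: at each break x_0, at least two indices attain the minimum of min_i(a_i + i · x_0).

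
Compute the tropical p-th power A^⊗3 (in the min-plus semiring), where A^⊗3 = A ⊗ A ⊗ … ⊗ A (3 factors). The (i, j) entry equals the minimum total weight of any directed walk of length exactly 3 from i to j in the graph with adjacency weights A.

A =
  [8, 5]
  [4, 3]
A^⊗3 =
  [12, 11]
  [10, 9]

Each entry (A^⊗3)_ij equals the minimum over all length-3 walks i = v_0 → v_1 → … → v_3 = j of Σ_t A[v_t][v_{t+1}]. For example, for (i, j) = (0, 1) we minimise over 4 possible intermediate vertex sequences; the minimum is 11, attained along the walk 0 → 1 → 1 → 1.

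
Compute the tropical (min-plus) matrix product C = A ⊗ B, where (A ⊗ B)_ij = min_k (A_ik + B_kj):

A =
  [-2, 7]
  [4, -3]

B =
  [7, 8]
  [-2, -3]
A ⊗ B =
  [5, 4]
  [-5, -6]

Apply the min-plus product entry-by-entry:
  C[0][0] = min over k of (A[0][0] + B[0][0] = -2 + 7 = 5, A[0][1] + B[1][0] = 7 + -2 = 5) = 5 (attained at k = 0)
  C[0][1] = min over k of (A[0][0] + B[0][1] = -2 + 8 = 6, A[0][1] + B[1][1] = 7 + -3 = 4) = 4 (attained at k = 1)
  C[1][0] = min over k of (A[1][0] + B[0][0] = 4 + 7 = 11, A[1][1] + B[1][0] = -3 + -2 = -5) = -5 (attained at k = 1)
  C[1][1] = min over k of (A[1][0] + B[0][1] = 4 + 8 = 12, A[1][1] + B[1][1] = -3 + -3 = -6) = -6 (attained at k = 1)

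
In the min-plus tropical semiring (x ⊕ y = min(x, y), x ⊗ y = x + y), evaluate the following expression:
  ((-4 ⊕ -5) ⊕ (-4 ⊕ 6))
((-4 ⊕ -5) ⊕ (-4 ⊕ 6)) = -5

Expand innermost to outermost. Recall ⊕ takes the minimum of its arguments and ⊗ takes their sum. Working out the expression ((-4 ⊕ -5) ⊕ (-4 ⊕ 6)) gives -5.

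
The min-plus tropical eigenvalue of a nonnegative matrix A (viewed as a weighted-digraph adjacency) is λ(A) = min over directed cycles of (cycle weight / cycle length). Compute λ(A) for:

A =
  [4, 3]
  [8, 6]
λ(A) = 4

Enumerate directed cycles and compute their means (weight / length). Sample:
  cycle 0 → 0: weight = 4, length = 1, mean = 4/1 ≈ 4.000
  cycle 1 → 1: weight = 6, length = 1, mean = 6/1 ≈ 6.000
  cycle 0 → 1 → 0: weight = 11, length = 2, mean = 11/2 ≈ 5.500
  cycle 1 → 0 → 1: weight = 11, length = 2, mean = 11/2 ≈ 5.500
Minimum mean = 4.000, attained e.g. along the cycle 0 → 0 with weight 4 and length 1. So λ(A) = 4/1 = 4.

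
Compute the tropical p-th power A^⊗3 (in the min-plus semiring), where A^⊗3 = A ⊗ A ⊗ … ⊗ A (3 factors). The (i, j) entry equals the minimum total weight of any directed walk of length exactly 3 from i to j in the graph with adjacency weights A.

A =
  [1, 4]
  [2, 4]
A^⊗3 =
  [3, 6]
  [4, 7]

Each entry (A^⊗3)_ij equals the minimum over all length-3 walks i = v_0 → v_1 → … → v_3 = j of Σ_t A[v_t][v_{t+1}]. For example, for (i, j) = (0, 1) we minimise over 4 possible intermediate vertex sequences; the minimum is 6, attained along the walk 0 → 0 → 0 → 1.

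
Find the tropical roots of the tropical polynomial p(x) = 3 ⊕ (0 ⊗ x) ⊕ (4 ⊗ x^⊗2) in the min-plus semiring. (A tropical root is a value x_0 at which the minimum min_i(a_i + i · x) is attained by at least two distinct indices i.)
Roots: {-4, 3}

Each tropical root is a break point of the lower envelope of the lines y = a_i + i · x (there are 3 lines, with slopes 0, 1, ..., 2). Only the lines that attain the minimum somewhere contribute to roots; other lines are dominated. Here the surviving (envelope) indices are i = 2, i = 1, i = 0.
Intersections between consecutive envelope lines give the roots: for adjacent envelope indices i < j the intersection is x = (a_i − a_j) / (j − i). Reading off the sorted break points: {-4, 3}.
Verification: at each break x_0, at least two indices attain the minimum of min_i(a_i + i · x_0).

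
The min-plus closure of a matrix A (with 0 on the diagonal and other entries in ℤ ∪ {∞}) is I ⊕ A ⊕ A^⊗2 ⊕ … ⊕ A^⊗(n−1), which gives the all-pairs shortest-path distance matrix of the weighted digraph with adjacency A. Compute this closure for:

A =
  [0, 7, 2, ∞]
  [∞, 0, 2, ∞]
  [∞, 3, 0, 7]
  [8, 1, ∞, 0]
Closure =
  [0, 5, 2, 9]
  [17, 0, 2, 9]
  [15, 3, 0, 7]
  [8, 1, 3, 0]

This is the Floyd-Warshall all-pairs shortest-path computation. For each intermediate vertex k = 0, 1, …, 3, update dist[i][j] ← min(dist[i][j], dist[i][k] + dist[k][j]). The final matrix gives, for each (i, j), the minimum total weight of any directed path from i to j (possibly empty when i = j).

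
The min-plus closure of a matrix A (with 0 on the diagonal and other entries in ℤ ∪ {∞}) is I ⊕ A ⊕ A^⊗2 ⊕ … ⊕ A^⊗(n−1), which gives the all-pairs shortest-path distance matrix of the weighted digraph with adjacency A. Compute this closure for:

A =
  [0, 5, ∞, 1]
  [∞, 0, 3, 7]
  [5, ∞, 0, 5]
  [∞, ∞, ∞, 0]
Closure =
  [0, 5, 8, 1]
  [8, 0, 3, 7]
  [5, 10, 0, 5]
  [∞, ∞, ∞, 0]

This is the Floyd-Warshall all-pairs shortest-path computation. For each intermediate vertex k = 0, 1, …, 3, update dist[i][j] ← min(dist[i][j], dist[i][k] + dist[k][j]). The final matrix gives, for each (i, j), the minimum total weight of any directed path from i to j (possibly empty when i = j).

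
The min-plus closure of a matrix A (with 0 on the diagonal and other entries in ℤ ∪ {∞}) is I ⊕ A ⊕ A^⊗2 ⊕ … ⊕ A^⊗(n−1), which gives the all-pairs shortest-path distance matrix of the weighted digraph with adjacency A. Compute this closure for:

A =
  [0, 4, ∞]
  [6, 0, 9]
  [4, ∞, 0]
Closure =
  [0, 4, 13]
  [6, 0, 9]
  [4, 8, 0]

This is the Floyd-Warshall all-pairs shortest-path computation. For each intermediate vertex k = 0, 1, …, 2, update dist[i][j] ← min(dist[i][j], dist[i][k] + dist[k][j]). The final matrix gives, for each (i, j), the minimum total weight of any directed path from i to j (possibly empty when i = j).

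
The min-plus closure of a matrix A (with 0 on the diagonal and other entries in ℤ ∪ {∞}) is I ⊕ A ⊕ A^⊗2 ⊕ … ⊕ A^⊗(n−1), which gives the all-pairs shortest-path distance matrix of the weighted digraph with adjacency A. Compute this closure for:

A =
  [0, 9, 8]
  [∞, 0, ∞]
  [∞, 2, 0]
Closure =
  [0, 9, 8]
  [∞, 0, ∞]
  [∞, 2, 0]

This is the Floyd-Warshall all-pairs shortest-path computation. For each intermediate vertex k = 0, 1, …, 2, update dist[i][j] ← min(dist[i][j], dist[i][k] + dist[k][j]). The final matrix gives, for each (i, j), the minimum total weight of any directed path from i to j (possibly empty when i = j).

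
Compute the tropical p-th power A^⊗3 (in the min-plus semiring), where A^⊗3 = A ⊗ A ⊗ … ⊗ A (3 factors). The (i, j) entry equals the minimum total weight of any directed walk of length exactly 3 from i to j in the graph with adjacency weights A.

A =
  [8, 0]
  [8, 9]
A^⊗3 =
  [16, 8]
  [16, 16]

Each entry (A^⊗3)_ij equals the minimum over all length-3 walks i = v_0 → v_1 → … → v_3 = j of Σ_t A[v_t][v_{t+1}]. For example, for (i, j) = (0, 1) we minimise over 4 possible intermediate vertex sequences; the minimum is 8, attained along the walk 0 → 1 → 0 → 1.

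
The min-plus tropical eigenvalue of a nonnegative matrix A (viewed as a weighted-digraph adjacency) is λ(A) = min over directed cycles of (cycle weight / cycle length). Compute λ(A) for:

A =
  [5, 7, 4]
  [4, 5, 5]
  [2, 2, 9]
λ(A) = 3

Enumerate directed cycles and compute their means (weight / length). Sample:
  cycle 0 → 0: weight = 5, length = 1, mean = 5/1 ≈ 5.000
  cycle 1 → 1: weight = 5, length = 1, mean = 5/1 ≈ 5.000
  cycle 2 → 2: weight = 9, length = 1, mean = 9/1 ≈ 9.000
  cycle 0 → 1 → 0: weight = 11, length = 2, mean = 11/2 ≈ 5.500
  cycle 0 → 2 → 0: weight = 6, length = 2, mean = 6/2 ≈ 3.000
  cycle 1 → 0 → 1: weight = 11, length = 2, mean = 11/2 ≈ 5.500
Minimum mean = 3.000, attained e.g. along the cycle 0 → 2 → 0 with weight 6 and length 2. So λ(A) = 6/2 = 3.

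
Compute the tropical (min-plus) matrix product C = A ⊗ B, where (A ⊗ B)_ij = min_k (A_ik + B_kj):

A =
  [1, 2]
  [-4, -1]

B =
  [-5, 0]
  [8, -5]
A ⊗ B =
  [-4, -3]
  [-9, -6]

Apply the min-plus product entry-by-entry:
  C[0][0] = min over k of (A[0][0] + B[0][0] = 1 + -5 = -4, A[0][1] + B[1][0] = 2 + 8 = 10) = -4 (attained at k = 0)
  C[0][1] = min over k of (A[0][0] + B[0][1] = 1 + 0 = 1, A[0][1] + B[1][1] = 2 + -5 = -3) = -3 (attained at k = 1)
  C[1][0] = min over k of (A[1][0] + B[0][0] = -4 + -5 = -9, A[1][1] + B[1][0] = -1 + 8 = 7) = -9 (attained at k = 0)
  C[1][1] = min over k of (A[1][0] + B[0][1] = -4 + 0 = -4, A[1][1] + B[1][1] = -1 + -5 = -6) = -6 (attained at k = 1)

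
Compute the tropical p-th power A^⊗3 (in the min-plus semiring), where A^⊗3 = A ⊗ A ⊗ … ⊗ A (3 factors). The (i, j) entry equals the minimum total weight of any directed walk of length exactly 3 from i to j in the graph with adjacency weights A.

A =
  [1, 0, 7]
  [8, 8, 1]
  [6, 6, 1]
A^⊗3 =
  [3, 2, 2]
  [8, 7, 3]
  [8, 7, 3]

Each entry (A^⊗3)_ij equals the minimum over all length-3 walks i = v_0 → v_1 → … → v_3 = j of Σ_t A[v_t][v_{t+1}]. For example, for (i, j) = (0, 2) we minimise over 9 possible intermediate vertex sequences; the minimum is 2, attained along the walk 0 → 0 → 1 → 2.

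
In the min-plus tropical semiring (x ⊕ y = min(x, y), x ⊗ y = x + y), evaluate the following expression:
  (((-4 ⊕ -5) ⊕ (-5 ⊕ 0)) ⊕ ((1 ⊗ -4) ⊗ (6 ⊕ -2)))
(((-4 ⊕ -5) ⊕ (-5 ⊕ 0)) ⊕ ((1 ⊗ -4) ⊗ (6 ⊕ -2))) = -5

Expand innermost to outermost. Recall ⊕ takes the minimum of its arguments and ⊗ takes their sum. Working out the expression (((-4 ⊕ -5) ⊕ (-5 ⊕ 0)) ⊕ ((1 ⊗ -4) ⊗ (6 ⊕ -2))) gives -5.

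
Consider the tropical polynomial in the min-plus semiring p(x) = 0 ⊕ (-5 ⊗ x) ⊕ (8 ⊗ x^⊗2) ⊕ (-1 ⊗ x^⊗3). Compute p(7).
p(7) = 0

A tropical monomial a ⊗ x^⊗i evaluates to a + i · x. Evaluating each term at x = 7:
  Term 0 contributes 0 + 0 · 7 = 0
  Term 1 contributes -5 + 1 · 7 = 2
  Term 2 contributes 8 + 2 · 7 = 22
  Term 3 contributes -1 + 3 · 7 = 20
p(7) = ⊕ of these = min[0, 2, 22, 20] = 0.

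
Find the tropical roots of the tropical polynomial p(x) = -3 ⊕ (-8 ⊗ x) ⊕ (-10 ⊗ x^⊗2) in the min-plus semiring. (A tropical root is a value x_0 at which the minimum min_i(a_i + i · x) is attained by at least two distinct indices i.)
Roots: {2, 5}

Each tropical root is a break point of the lower envelope of the lines y = a_i + i · x (there are 3 lines, with slopes 0, 1, ..., 2). Only the lines that attain the minimum somewhere contribute to roots; other lines are dominated. Here the surviving (envelope) indices are i = 2, i = 1, i = 0.
Intersections between consecutive envelope lines give the roots: for adjacent envelope indices i < j the intersection is x = (a_i − a_j) / (j − i). Reading off the sorted break points: {2, 5}.
Verification: at each break x_0, at least two indices attain the minimum of min_i(a_i + i · x_0).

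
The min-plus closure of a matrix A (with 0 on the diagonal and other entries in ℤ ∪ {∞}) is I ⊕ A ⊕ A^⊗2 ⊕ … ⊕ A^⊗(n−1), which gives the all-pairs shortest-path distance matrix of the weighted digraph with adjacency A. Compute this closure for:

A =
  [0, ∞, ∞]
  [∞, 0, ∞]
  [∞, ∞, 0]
Closure =
  [0, ∞, ∞]
  [∞, 0, ∞]
  [∞, ∞, 0]

This is the Floyd-Warshall all-pairs shortest-path computation. For each intermediate vertex k = 0, 1, …, 2, update dist[i][j] ← min(dist[i][j], dist[i][k] + dist[k][j]). The final matrix gives, for each (i, j), the minimum total weight of any directed path from i to j (possibly empty when i = j).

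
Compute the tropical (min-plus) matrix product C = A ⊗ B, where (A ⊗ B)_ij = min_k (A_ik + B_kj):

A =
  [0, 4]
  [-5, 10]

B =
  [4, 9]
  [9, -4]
A ⊗ B =
  [4, 0]
  [-1, 4]

Apply the min-plus product entry-by-entry:
  C[0][0] = min over k of (A[0][0] + B[0][0] = 0 + 4 = 4, A[0][1] + B[1][0] = 4 + 9 = 13) = 4 (attained at k = 0)
  C[0][1] = min over k of (A[0][0] + B[0][1] = 0 + 9 = 9, A[0][1] + B[1][1] = 4 + -4 = 0) = 0 (attained at k = 1)
  C[1][0] = min over k of (A[1][0] + B[0][0] = -5 + 4 = -1, A[1][1] + B[1][0] = 10 + 9 = 19) = -1 (attained at k = 0)
  C[1][1] = min over k of (A[1][0] + B[0][1] = -5 + 9 = 4, A[1][1] + B[1][1] = 10 + -4 = 6) = 4 (attained at k = 0)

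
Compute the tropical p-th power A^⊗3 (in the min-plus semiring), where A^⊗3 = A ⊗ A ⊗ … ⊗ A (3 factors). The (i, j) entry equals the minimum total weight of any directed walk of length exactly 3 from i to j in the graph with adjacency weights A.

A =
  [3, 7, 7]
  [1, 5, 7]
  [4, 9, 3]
A^⊗3 =
  [9, 13, 13]
  [7, 11, 11]
  [10, 14, 9]

Each entry (A^⊗3)_ij equals the minimum over all length-3 walks i = v_0 → v_1 → … → v_3 = j of Σ_t A[v_t][v_{t+1}]. For example, for (i, j) = (0, 2) we minimise over 9 possible intermediate vertex sequences; the minimum is 13, attained along the walk 0 → 0 → 0 → 2.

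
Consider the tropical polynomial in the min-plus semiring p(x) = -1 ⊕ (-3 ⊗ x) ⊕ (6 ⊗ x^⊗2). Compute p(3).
p(3) = -1

A tropical monomial a ⊗ x^⊗i evaluates to a + i · x. Evaluating each term at x = 3:
  Term 0 contributes -1 + 0 · 3 = -1
  Term 1 contributes -3 + 1 · 3 = 0
  Term 2 contributes 6 + 2 · 3 = 12
p(3) = ⊕ of these = min[-1, 0, 12] = -1.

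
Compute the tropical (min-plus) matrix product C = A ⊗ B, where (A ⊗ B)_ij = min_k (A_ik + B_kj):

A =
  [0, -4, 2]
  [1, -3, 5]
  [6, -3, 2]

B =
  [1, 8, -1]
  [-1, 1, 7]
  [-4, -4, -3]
A ⊗ B =
  [-5, -3, -1]
  [-4, -2, 0]
  [-4, -2, -1]

Apply the min-plus product entry-by-entry:
  C[0][0] = min over k of (A[0][0] + B[0][0] = 0 + 1 = 1, A[0][1] + B[1][0] = -4 + -1 = -5, A[0][2] + B[2][0] = 2 + -4 = -2) = -5 (attained at k = 1)
  C[0][1] = min over k of (A[0][0] + B[0][1] = 0 + 8 = 8, A[0][1] + B[1][1] = -4 + 1 = -3, A[0][2] + B[2][1] = 2 + -4 = -2) = -3 (attained at k = 1)
  C[0][2] = min over k of (A[0][0] + B[0][2] = 0 + -1 = -1, A[0][1] + B[1][2] = -4 + 7 = 3, A[0][2] + B[2][2] = 2 + -3 = -1) = -1 (attained at k = 0)
  C[1][0] = min over k of (A[1][0] + B[0][0] = 1 + 1 = 2, A[1][1] + B[1][0] = -3 + -1 = -4, A[1][2] + B[2][0] = 5 + -4 = 1) = -4 (attained at k = 1)
  C[1][1] = min over k of (A[1][0] + B[0][1] = 1 + 8 = 9, A[1][1] + B[1][1] = -3 + 1 = -2, A[1][2] + B[2][1] = 5 + -4 = 1) = -2 (attained at k = 1)
  C[1][2] = min over k of (A[1][0] + B[0][2] = 1 + -1 = 0, A[1][1] + B[1][2] = -3 + 7 = 4, A[1][2] + B[2][2] = 5 + -3 = 2) = 0 (attained at k = 0)
  C[2][0] = min over k of (A[2][0] + B[0][0] = 6 + 1 = 7, A[2][1] + B[1][0] = -3 + -1 = -4, A[2][2] + B[2][0] = 2 + -4 = -2) = -4 (attained at k = 1)
  C[2][1] = min over k of (A[2][0] + B[0][1] = 6 + 8 = 14, A[2][1] + B[1][1] = -3 + 1 = -2, A[2][2] + B[2][1] = 2 + -4 = -2) = -2 (attained at k = 1)
  C[2][2] = min over k of (A[2][0] + B[0][2] = 6 + -1 = 5, A[2][1] + B[1][2] = -3 + 7 = 4, A[2][2] + B[2][2] = 2 + -3 = -1) = -1 (attained at k = 2)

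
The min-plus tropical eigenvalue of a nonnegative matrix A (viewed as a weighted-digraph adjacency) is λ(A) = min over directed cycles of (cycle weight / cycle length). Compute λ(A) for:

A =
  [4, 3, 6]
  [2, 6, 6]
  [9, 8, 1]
λ(A) = 1

Enumerate directed cycles and compute their means (weight / length). Sample:
  cycle 0 → 0: weight = 4, length = 1, mean = 4/1 ≈ 4.000
  cycle 1 → 1: weight = 6, length = 1, mean = 6/1 ≈ 6.000
  cycle 2 → 2: weight = 1, length = 1, mean = 1/1 ≈ 1.000
  cycle 0 → 1 → 0: weight = 5, length = 2, mean = 5/2 ≈ 2.500
  cycle 0 → 2 → 0: weight = 15, length = 2, mean = 15/2 ≈ 7.500
  cycle 1 → 0 → 1: weight = 5, length = 2, mean = 5/2 ≈ 2.500
Minimum mean = 1.000, attained e.g. along the cycle 2 → 2 with weight 1 and length 1. So λ(A) = 1/1 = 1.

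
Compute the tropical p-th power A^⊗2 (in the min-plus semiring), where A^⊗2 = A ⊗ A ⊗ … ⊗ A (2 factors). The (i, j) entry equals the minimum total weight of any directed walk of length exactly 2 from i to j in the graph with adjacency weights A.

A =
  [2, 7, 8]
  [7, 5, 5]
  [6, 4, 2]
A^⊗2 =
  [4, 9, 10]
  [9, 9, 7]
  [8, 6, 4]

Each entry (A^⊗2)_ij equals the minimum over all length-2 walks i = v_0 → v_1 → … → v_2 = j of Σ_t A[v_t][v_{t+1}]. For example, for (i, j) = (0, 2) we minimise over 3 possible intermediate vertex sequences; the minimum is 10, attained along the walk 0 → 0 → 2.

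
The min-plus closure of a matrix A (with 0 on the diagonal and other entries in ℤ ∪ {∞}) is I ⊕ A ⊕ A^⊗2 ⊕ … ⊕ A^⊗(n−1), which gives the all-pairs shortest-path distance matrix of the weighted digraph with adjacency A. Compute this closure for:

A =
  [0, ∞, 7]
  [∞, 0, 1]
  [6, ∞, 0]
Closure =
  [0, ∞, 7]
  [7, 0, 1]
  [6, ∞, 0]

This is the Floyd-Warshall all-pairs shortest-path computation. For each intermediate vertex k = 0, 1, …, 2, update dist[i][j] ← min(dist[i][j], dist[i][k] + dist[k][j]). The final matrix gives, for each (i, j), the minimum total weight of any directed path from i to j (possibly empty when i = j).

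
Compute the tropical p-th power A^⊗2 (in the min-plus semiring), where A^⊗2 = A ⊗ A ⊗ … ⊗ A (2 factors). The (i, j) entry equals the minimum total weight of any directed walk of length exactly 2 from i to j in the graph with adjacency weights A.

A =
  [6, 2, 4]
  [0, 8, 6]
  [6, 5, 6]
A^⊗2 =
  [2, 8, 8]
  [6, 2, 4]
  [5, 8, 10]

Each entry (A^⊗2)_ij equals the minimum over all length-2 walks i = v_0 → v_1 → … → v_2 = j of Σ_t A[v_t][v_{t+1}]. For example, for (i, j) = (0, 2) we minimise over 3 possible intermediate vertex sequences; the minimum is 8, attained along the walk 0 → 1 → 2.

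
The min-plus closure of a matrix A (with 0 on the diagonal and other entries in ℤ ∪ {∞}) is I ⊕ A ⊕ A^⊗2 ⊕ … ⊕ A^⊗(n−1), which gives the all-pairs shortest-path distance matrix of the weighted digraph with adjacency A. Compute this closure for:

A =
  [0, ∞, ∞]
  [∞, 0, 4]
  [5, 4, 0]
Closure =
  [0, ∞, ∞]
  [9, 0, 4]
  [5, 4, 0]

This is the Floyd-Warshall all-pairs shortest-path computation. For each intermediate vertex k = 0, 1, …, 2, update dist[i][j] ← min(dist[i][j], dist[i][k] + dist[k][j]). The final matrix gives, for each (i, j), the minimum total weight of any directed path from i to j (possibly empty when i = j).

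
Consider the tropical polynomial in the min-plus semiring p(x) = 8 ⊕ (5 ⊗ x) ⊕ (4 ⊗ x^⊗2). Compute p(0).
p(0) = 4

A tropical monomial a ⊗ x^⊗i evaluates to a + i · x. Evaluating each term at x = 0:
  Term 0 contributes 8 + 0 · 0 = 8
  Term 1 contributes 5 + 1 · 0 = 5
  Term 2 contributes 4 + 2 · 0 = 4
p(0) = ⊕ of these = min[8, 5, 4] = 4.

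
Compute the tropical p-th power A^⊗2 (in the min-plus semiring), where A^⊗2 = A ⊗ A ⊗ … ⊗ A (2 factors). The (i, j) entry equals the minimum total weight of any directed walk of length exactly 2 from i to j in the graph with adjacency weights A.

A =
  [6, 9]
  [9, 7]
A^⊗2 =
  [12, 15]
  [15, 14]

Each entry (A^⊗2)_ij equals the minimum over all length-2 walks i = v_0 → v_1 → … → v_2 = j of Σ_t A[v_t][v_{t+1}]. For example, for (i, j) = (0, 1) we minimise over 2 possible intermediate vertex sequences; the minimum is 15, attained along the walk 0 → 0 → 1.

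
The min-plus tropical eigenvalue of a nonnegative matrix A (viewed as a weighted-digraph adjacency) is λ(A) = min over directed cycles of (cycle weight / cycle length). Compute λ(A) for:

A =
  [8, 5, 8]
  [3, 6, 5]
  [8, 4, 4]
λ(A) = 4

Enumerate directed cycles and compute their means (weight / length). Sample:
  cycle 0 → 0: weight = 8, length = 1, mean = 8/1 ≈ 8.000
  cycle 1 → 1: weight = 6, length = 1, mean = 6/1 ≈ 6.000
  cycle 2 → 2: weight = 4, length = 1, mean = 4/1 ≈ 4.000
  cycle 0 → 1 → 0: weight = 8, length = 2, mean = 8/2 ≈ 4.000
  cycle 0 → 2 → 0: weight = 16, length = 2, mean = 16/2 ≈ 8.000
  cycle 1 → 0 → 1: weight = 8, length = 2, mean = 8/2 ≈ 4.000
Minimum mean = 4.000, attained e.g. along the cycle 2 → 2 with weight 4 and length 1. So λ(A) = 4/1 = 4.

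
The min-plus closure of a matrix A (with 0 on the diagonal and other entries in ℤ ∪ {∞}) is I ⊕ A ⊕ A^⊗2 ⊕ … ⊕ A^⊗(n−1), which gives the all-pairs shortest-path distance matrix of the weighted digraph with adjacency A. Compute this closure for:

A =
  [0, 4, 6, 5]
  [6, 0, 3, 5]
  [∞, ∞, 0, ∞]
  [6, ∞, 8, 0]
Closure =
  [0, 4, 6, 5]
  [6, 0, 3, 5]
  [∞, ∞, 0, ∞]
  [6, 10, 8, 0]

This is the Floyd-Warshall all-pairs shortest-path computation. For each intermediate vertex k = 0, 1, …, 3, update dist[i][j] ← min(dist[i][j], dist[i][k] + dist[k][j]). The final matrix gives, for each (i, j), the minimum total weight of any directed path from i to j (possibly empty when i = j).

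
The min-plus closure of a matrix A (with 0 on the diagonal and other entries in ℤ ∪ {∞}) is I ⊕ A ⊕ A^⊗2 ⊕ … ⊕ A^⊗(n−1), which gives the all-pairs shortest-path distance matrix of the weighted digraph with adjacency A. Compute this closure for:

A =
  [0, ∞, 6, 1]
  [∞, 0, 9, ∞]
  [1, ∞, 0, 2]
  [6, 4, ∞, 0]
Closure =
  [0, 5, 6, 1]
  [10, 0, 9, 11]
  [1, 6, 0, 2]
  [6, 4, 12, 0]

This is the Floyd-Warshall all-pairs shortest-path computation. For each intermediate vertex k = 0, 1, …, 3, update dist[i][j] ← min(dist[i][j], dist[i][k] + dist[k][j]). The final matrix gives, for each (i, j), the minimum total weight of any directed path from i to j (possibly empty when i = j).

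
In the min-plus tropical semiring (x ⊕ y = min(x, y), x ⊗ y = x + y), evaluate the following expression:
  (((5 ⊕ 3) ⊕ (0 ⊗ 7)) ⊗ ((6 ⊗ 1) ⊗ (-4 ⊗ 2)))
(((5 ⊕ 3) ⊕ (0 ⊗ 7)) ⊗ ((6 ⊗ 1) ⊗ (-4 ⊗ 2))) = 8

Expand innermost to outermost. Recall ⊕ takes the minimum of its arguments and ⊗ takes their sum. Working out the expression (((5 ⊕ 3) ⊕ (0 ⊗ 7)) ⊗ ((6 ⊗ 1) ⊗ (-4 ⊗ 2))) gives 8.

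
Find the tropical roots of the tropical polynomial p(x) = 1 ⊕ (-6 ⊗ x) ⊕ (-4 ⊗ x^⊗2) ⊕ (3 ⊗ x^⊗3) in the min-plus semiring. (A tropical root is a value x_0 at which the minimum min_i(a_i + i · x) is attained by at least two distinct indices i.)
Roots: {-7, -2, 7}

Each tropical root is a break point of the lower envelope of the lines y = a_i + i · x (there are 4 lines, with slopes 0, 1, ..., 3). Only the lines that attain the minimum somewhere contribute to roots; other lines are dominated. Here the surviving (envelope) indices are i = 3, i = 2, i = 1, i = 0.
Intersections between consecutive envelope lines give the roots: for adjacent envelope indices i < j the intersection is x = (a_i − a_j) / (j − i). Reading off the sorted break points: {-7, -2, 7}.
Verification: at each break x_0, at least two indices attain the minimum of min_i(a_i + i · x_0).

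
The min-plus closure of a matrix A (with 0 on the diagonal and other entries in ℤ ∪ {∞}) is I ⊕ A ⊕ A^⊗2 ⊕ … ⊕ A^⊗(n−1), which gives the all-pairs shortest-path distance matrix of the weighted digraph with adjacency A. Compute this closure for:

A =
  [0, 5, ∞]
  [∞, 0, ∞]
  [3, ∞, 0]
Closure =
  [0, 5, ∞]
  [∞, 0, ∞]
  [3, 8, 0]

This is the Floyd-Warshall all-pairs shortest-path computation. For each intermediate vertex k = 0, 1, …, 2, update dist[i][j] ← min(dist[i][j], dist[i][k] + dist[k][j]). The final matrix gives, for each (i, j), the minimum total weight of any directed path from i to j (possibly empty when i = j).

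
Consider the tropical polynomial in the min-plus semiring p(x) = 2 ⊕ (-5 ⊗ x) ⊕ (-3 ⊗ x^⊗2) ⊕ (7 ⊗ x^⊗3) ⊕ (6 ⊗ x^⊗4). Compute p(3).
p(3) = -2

A tropical monomial a ⊗ x^⊗i evaluates to a + i · x. Evaluating each term at x = 3:
  Term 0 contributes 2 + 0 · 3 = 2
  Term 1 contributes -5 + 1 · 3 = -2
  Term 2 contributes -3 + 2 · 3 = 3
  Term 3 contributes 7 + 3 · 3 = 16
  Term 4 contributes 6 + 4 · 3 = 18
p(3) = ⊕ of these = min[2, -2, 3, 16, 18] = -2.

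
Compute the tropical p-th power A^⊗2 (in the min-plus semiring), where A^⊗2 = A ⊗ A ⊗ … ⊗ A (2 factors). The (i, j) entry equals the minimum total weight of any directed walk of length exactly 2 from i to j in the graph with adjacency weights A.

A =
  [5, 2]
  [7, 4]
A^⊗2 =
  [9, 6]
  [11, 8]

Each entry (A^⊗2)_ij equals the minimum over all length-2 walks i = v_0 → v_1 → … → v_2 = j of Σ_t A[v_t][v_{t+1}]. For example, for (i, j) = (0, 1) we minimise over 2 possible intermediate vertex sequences; the minimum is 6, attained along the walk 0 → 1 → 1.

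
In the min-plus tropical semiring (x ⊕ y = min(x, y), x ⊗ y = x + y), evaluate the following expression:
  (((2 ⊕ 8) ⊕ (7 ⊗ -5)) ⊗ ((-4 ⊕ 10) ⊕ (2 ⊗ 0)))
(((2 ⊕ 8) ⊕ (7 ⊗ -5)) ⊗ ((-4 ⊕ 10) ⊕ (2 ⊗ 0))) = -2

Expand innermost to outermost. Recall ⊕ takes the minimum of its arguments and ⊗ takes their sum. Working out the expression (((2 ⊕ 8) ⊕ (7 ⊗ -5)) ⊗ ((-4 ⊕ 10) ⊕ (2 ⊗ 0))) gives -2.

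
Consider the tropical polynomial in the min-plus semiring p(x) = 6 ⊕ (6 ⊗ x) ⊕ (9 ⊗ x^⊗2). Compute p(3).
p(3) = 6

A tropical monomial a ⊗ x^⊗i evaluates to a + i · x. Evaluating each term at x = 3:
  Term 0 contributes 6 + 0 · 3 = 6
  Term 1 contributes 6 + 1 · 3 = 9
  Term 2 contributes 9 + 2 · 3 = 15
p(3) = ⊕ of these = min[6, 9, 15] = 6.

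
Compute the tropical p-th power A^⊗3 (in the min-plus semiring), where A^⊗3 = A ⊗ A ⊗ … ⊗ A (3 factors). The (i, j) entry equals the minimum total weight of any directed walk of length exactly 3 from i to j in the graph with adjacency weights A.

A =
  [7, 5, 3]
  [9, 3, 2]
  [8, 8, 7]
A^⊗3 =
  [15, 11, 10]
  [13, 9, 8]
  [18, 14, 13]

Each entry (A^⊗3)_ij equals the minimum over all length-3 walks i = v_0 → v_1 → … → v_3 = j of Σ_t A[v_t][v_{t+1}]. For example, for (i, j) = (0, 2) we minimise over 9 possible intermediate vertex sequences; the minimum is 10, attained along the walk 0 → 1 → 1 → 2.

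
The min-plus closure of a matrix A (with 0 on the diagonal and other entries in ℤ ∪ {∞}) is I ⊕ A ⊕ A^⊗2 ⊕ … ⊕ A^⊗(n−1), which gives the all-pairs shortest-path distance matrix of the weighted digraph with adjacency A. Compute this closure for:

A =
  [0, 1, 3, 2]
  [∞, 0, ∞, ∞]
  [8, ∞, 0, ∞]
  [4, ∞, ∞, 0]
Closure =
  [0, 1, 3, 2]
  [∞, 0, ∞, ∞]
  [8, 9, 0, 10]
  [4, 5, 7, 0]

This is the Floyd-Warshall all-pairs shortest-path computation. For each intermediate vertex k = 0, 1, …, 3, update dist[i][j] ← min(dist[i][j], dist[i][k] + dist[k][j]). The final matrix gives, for each (i, j), the minimum total weight of any directed path from i to j (possibly empty when i = j).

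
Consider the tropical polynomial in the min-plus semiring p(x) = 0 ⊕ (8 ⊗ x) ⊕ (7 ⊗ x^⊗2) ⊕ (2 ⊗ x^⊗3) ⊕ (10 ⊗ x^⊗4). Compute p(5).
p(5) = 0

A tropical monomial a ⊗ x^⊗i evaluates to a + i · x. Evaluating each term at x = 5:
  Term 0 contributes 0 + 0 · 5 = 0
  Term 1 contributes 8 + 1 · 5 = 13
  Term 2 contributes 7 + 2 · 5 = 17
  Term 3 contributes 2 + 3 · 5 = 17
  Term 4 contributes 10 + 4 · 5 = 30
p(5) = ⊕ of these = min[0, 13, 17, 17, 30] = 0.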